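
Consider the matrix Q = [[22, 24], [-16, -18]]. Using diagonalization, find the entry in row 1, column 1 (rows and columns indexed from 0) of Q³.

Characteristic polynomial: μ^2 - 4μ - 12 = (μ - 6)(μ + 2), so the eigenvalues are -2, 6.
μ=-2: eigenvector (1, -1).
μ=6: eigenvector (3, -2).
P = [[1, 3], [-1, -2]], D = diag(-2, 6), P⁻¹ = [[-2, -3], [1, 1]].
Q³ = P·diag(-8, 216)·P⁻¹ = [[664, 672], [-448, -456]].
The requested entry is -456.

-456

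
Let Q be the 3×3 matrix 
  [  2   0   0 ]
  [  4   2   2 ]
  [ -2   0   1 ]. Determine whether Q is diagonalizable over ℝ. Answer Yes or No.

Yes

Characteristic polynomial: p(λ) = λ^3 - 5λ^2 + 8λ - 4 = (λ - 2)^2(λ - 1).
λ = 2 has algebraic multiplicity 2; rank(Q − 2I) = 1, so geometric multiplicity = 2.
Every eigenvalue has geometric = algebraic multiplicity, so Q is diagonalizable.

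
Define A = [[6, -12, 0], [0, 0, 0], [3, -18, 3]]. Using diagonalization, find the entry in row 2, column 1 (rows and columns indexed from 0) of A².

-90

Characteristic polynomial: s^3 - 9s^2 + 18s = s(s - 6)(s - 3), so the eigenvalues are 0, 3, 6.
s=6: eigenvector (1, 0, 1).
s=3: eigenvector (0, 0, 1).
s=0: eigenvector (2, 1, 4).
P = [[1, 0, 2], [0, 0, 1], [1, 1, 4]], D = diag(6, 3, 0), P⁻¹ = [[1, -2, 0], [-1, -2, 1], [0, 1, 0]].
A² = P·diag(36, 9, 0)·P⁻¹ = [[36, -72, 0], [0, 0, 0], [27, -90, 9]].
The requested entry is -90.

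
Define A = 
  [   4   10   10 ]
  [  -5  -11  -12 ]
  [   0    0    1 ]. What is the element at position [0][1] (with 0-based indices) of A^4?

Characteristic polynomial: r^3 + 6r^2 - r - 6 = (r - 1)(r + 1)(r + 6), so the eigenvalues are -6, -1, 1.
r=-1: eigenvector (2, -1, 0).
r=-6: eigenvector (-1, 1, 0).
r=1: eigenvector (0, -1, 1).
P = [[2, -1, 0], [-1, 1, -1], [0, 0, 1]], D = diag(-1, -6, 1), P⁻¹ = [[1, 1, 1], [1, 2, 2], [0, 0, 1]].
A⁴ = P·diag(1, 1296, 1)·P⁻¹ = [[-1294, -2590, -2590], [1295, 2591, 2590], [0, 0, 1]].
The requested entry is -2590.

-2590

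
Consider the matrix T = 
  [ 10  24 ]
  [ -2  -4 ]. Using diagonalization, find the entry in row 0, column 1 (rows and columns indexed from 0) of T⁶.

Characteristic polynomial: r^2 - 6r + 8 = (r - 4)(r - 2), so the eigenvalues are 2, 4.
r=2: eigenvector (-3, 1).
r=4: eigenvector (4, -1).
P = [[-3, 4], [1, -1]], D = diag(2, 4), P⁻¹ = [[1, 4], [1, 3]].
T⁶ = P·diag(64, 4096)·P⁻¹ = [[16192, 48384], [-4032, -12032]].
The requested entry is 48384.

48384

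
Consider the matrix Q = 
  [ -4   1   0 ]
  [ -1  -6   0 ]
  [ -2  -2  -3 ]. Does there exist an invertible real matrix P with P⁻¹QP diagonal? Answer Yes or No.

No

Characteristic polynomial: p(μ) = μ^3 + 13μ^2 + 55μ + 75 = (μ + 3)(μ + 5)^2.
μ = -5 has algebraic multiplicity 2; rank(Q + 5I) = 2, so geometric multiplicity = 1.
Geometric multiplicity < algebraic multiplicity, so Q is not diagonalizable.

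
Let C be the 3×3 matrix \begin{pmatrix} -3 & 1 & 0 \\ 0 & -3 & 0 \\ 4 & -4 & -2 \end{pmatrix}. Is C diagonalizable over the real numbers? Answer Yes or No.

No

Characteristic polynomial: p(r) = r^3 + 8r^2 + 21r + 18 = (r + 2)(r + 3)^2.
r = -3 has algebraic multiplicity 2; rank(C + 3I) = 2, so geometric multiplicity = 1.
Geometric multiplicity < algebraic multiplicity, so C is not diagonalizable.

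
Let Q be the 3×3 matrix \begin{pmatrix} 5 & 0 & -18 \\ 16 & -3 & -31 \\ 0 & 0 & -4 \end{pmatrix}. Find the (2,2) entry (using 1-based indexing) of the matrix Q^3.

Characteristic polynomial: t^3 + 2t^2 - 23t - 60 = (t - 5)(t + 3)(t + 4), so the eigenvalues are -4, -3, 5.
t=5: eigenvector (1, 2, 0).
t=-3: eigenvector (0, 1, 0).
t=-4: eigenvector (2, -1, 1).
P = [[1, 0, 2], [2, 1, -1], [0, 0, 1]], D = diag(5, -3, -4), P⁻¹ = [[1, 0, -2], [-2, 1, 5], [0, 0, 1]].
Q³ = P·diag(125, -27, -64)·P⁻¹ = [[125, 0, -378], [304, -27, -571], [0, 0, -64]].
The requested entry is -27.

-27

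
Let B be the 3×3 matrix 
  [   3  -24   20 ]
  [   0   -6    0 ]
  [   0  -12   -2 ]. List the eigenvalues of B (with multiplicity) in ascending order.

Characteristic polynomial: p(t) = t^3 + 5t^2 - 12t - 36 = (t - 3)(t + 2)(t + 6).
Roots (with multiplicity): -6, -2, 3.

-6, -2, 3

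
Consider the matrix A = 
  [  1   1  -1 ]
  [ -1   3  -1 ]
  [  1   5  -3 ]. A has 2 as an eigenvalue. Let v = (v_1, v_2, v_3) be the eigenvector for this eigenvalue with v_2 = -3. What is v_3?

-3

A − 2I = [[-1, 1, -1], [-1, 1, -1], [1, 5, -5]].
Solving (A − 2I)v = 0 gives the eigenspace spanned by (0, -3, -3).
With v_2 = -3, v = (0, -3, -3), so v_3 = -3.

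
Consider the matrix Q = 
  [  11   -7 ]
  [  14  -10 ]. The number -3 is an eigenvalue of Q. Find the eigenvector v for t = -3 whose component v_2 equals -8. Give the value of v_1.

-4

Q + 3I = [[14, -7], [14, -7]].
Solving (Q + 3I)v = 0 gives the eigenspace spanned by (-4, -8).
With v_2 = -8, v = (-4, -8), so v_1 = -4.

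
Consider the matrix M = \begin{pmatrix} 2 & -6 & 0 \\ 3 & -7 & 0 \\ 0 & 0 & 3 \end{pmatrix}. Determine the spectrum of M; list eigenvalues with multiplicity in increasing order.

Characteristic polynomial: p(r) = r^3 + 2r^2 - 11r - 12 = (r - 3)(r + 1)(r + 4).
Roots (with multiplicity): -4, -1, 3.

-4, -1, 3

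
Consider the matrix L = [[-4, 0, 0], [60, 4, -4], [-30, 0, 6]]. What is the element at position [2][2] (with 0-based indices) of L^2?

Characteristic polynomial: r^3 - 6r^2 - 16r + 96 = (r - 6)(r - 4)(r + 4), so the eigenvalues are -4, 4, 6.
r=4: eigenvector (0, 1, 0).
r=-4: eigenvector (1, -6, 3).
r=6: eigenvector (0, -2, 1).
P = [[0, 1, 0], [1, -6, -2], [0, 3, 1]], D = diag(4, -4, 6), P⁻¹ = [[0, 1, 2], [1, 0, 0], [-3, 0, 1]].
L² = P·diag(16, 16, 36)·P⁻¹ = [[16, 0, 0], [120, 16, -40], [-60, 0, 36]].
The requested entry is 36.

36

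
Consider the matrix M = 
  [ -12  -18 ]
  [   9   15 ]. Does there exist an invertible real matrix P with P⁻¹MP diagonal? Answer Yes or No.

Characteristic polynomial: p(t) = t^2 - 3t - 18 = (t - 6)(t + 3).
All 2 eigenvalues are distinct, so M is diagonalizable.

Yes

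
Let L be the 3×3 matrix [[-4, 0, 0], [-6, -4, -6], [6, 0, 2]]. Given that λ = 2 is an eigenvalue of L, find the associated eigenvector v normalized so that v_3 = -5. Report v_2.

5

L − 2I = [[-6, 0, 0], [-6, -6, -6], [6, 0, 0]].
Solving (L − 2I)v = 0 gives the eigenspace spanned by (0, 5, -5).
With v_3 = -5, v = (0, 5, -5), so v_2 = 5.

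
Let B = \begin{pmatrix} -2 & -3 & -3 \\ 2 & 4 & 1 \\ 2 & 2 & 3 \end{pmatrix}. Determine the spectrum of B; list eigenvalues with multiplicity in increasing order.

1, 2, 2

Characteristic polynomial: p(λ) = λ^3 - 5λ^2 + 8λ - 4 = (λ - 2)^2(λ - 1).
Roots (with multiplicity): 1, 2, 2.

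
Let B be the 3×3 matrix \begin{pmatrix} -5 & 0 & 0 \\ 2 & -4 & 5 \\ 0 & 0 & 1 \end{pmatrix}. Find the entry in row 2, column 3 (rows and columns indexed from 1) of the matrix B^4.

-255

Characteristic polynomial: r^3 + 8r^2 + 11r - 20 = (r - 1)(r + 4)(r + 5), so the eigenvalues are -5, -4, 1.
r=-5: eigenvector (1, -2, 0).
r=-4: eigenvector (0, 1, 0).
r=1: eigenvector (0, 1, 1).
P = [[1, 0, 0], [-2, 1, 1], [0, 0, 1]], D = diag(-5, -4, 1), P⁻¹ = [[1, 0, 0], [2, 1, -1], [0, 0, 1]].
B⁴ = P·diag(625, 256, 1)·P⁻¹ = [[625, 0, 0], [-738, 256, -255], [0, 0, 1]].
The requested entry is -255.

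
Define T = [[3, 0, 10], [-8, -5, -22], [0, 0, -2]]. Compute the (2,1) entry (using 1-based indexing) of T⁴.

Characteristic polynomial: λ^3 + 4λ^2 - 11λ - 30 = (λ - 3)(λ + 2)(λ + 5), so the eigenvalues are -5, -2, 3.
λ=3: eigenvector (1, -1, 0).
λ=-5: eigenvector (0, 1, 0).
λ=-2: eigenvector (-2, -2, 1).
P = [[1, 0, -2], [-1, 1, -2], [0, 0, 1]], D = diag(3, -5, -2), P⁻¹ = [[1, 0, 2], [1, 1, 4], [0, 0, 1]].
T⁴ = P·diag(81, 625, 16)·P⁻¹ = [[81, 0, 130], [544, 625, 2306], [0, 0, 16]].
The requested entry is 544.

544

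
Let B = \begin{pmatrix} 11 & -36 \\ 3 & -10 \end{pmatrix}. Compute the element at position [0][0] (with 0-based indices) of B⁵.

Characteristic polynomial: t^2 - t - 2 = (t - 2)(t + 1), so the eigenvalues are -1, 2.
t=2: eigenvector (4, 1).
t=-1: eigenvector (3, 1).
P = [[4, 3], [1, 1]], D = diag(2, -1), P⁻¹ = [[1, -3], [-1, 4]].
B⁵ = P·diag(32, -1)·P⁻¹ = [[131, -396], [33, -100]].
The requested entry is 131.

131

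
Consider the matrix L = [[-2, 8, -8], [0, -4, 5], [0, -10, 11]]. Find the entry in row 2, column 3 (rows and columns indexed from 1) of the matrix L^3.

215

Characteristic polynomial: s^3 - 5s^2 - 8s + 12 = (s - 6)(s - 1)(s + 2), so the eigenvalues are -2, 1, 6.
s=-2: eigenvector (1, 0, 0).
s=6: eigenvector (1, -1, -2).
s=1: eigenvector (0, 1, 1).
P = [[1, 1, 0], [0, -1, 1], [0, -2, 1]], D = diag(-2, 6, 1), P⁻¹ = [[1, -1, 1], [0, 1, -1], [0, 2, -1]].
L³ = P·diag(-8, 216, 1)·P⁻¹ = [[-8, 224, -224], [0, -214, 215], [0, -430, 431]].
The requested entry is 215.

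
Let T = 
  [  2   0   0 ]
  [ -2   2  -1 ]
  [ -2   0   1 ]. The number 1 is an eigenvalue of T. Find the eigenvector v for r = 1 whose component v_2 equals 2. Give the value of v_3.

T − 1I = [[1, 0, 0], [-2, 1, -1], [-2, 0, 0]].
Solving (T − 1I)v = 0 gives the eigenspace spanned by (0, 2, 2).
With v_2 = 2, v = (0, 2, 2), so v_3 = 2.

2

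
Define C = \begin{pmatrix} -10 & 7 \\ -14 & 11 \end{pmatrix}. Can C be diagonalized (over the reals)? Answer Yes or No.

Yes

Characteristic polynomial: p(t) = t^2 - t - 12 = (t - 4)(t + 3).
All 2 eigenvalues are distinct, so C is diagonalizable.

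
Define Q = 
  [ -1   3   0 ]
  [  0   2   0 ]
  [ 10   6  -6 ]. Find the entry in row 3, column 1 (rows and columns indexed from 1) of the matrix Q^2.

-70

Characteristic polynomial: μ^3 + 5μ^2 - 8μ - 12 = (μ - 2)(μ + 1)(μ + 6), so the eigenvalues are -6, -1, 2.
μ=-1: eigenvector (1, 0, 2).
μ=2: eigenvector (1, 1, 2).
μ=-6: eigenvector (0, 0, 1).
P = [[1, 1, 0], [0, 1, 0], [2, 2, 1]], D = diag(-1, 2, -6), P⁻¹ = [[1, -1, 0], [0, 1, 0], [-2, 0, 1]].
Q² = P·diag(1, 4, 36)·P⁻¹ = [[1, 3, 0], [0, 4, 0], [-70, 6, 36]].
The requested entry is -70.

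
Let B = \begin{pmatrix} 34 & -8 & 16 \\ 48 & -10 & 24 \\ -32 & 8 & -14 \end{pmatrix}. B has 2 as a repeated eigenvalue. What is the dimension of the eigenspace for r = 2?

2

B − 2I = [[32, -8, 16], [48, -12, 24], [-32, 8, -16]].
This matrix has rank 1, so its null space has dimension 3 − 1 = 2.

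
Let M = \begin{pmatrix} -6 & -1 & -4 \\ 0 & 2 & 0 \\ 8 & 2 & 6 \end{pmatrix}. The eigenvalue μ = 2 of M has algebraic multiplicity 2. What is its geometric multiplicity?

M − 2I = [[-8, -1, -4], [0, 0, 0], [8, 2, 4]].
This matrix has rank 2, so its null space has dimension 3 − 2 = 1.

1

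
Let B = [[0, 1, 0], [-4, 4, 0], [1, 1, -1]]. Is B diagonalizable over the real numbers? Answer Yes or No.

No

Characteristic polynomial: p(r) = r^3 - 3r^2 + 4 = (r - 2)^2(r + 1).
r = 2 has algebraic multiplicity 2; rank(B − 2I) = 2, so geometric multiplicity = 1.
Geometric multiplicity < algebraic multiplicity, so B is not diagonalizable.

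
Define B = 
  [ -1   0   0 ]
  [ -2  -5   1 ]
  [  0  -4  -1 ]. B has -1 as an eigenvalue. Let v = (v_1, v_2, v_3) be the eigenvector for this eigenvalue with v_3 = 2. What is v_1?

B + 1I = [[0, 0, 0], [-2, -4, 1], [0, -4, 0]].
Solving (B + 1I)v = 0 gives the eigenspace spanned by (1, 0, 2).
With v_3 = 2, v = (1, 0, 2), so v_1 = 1.

1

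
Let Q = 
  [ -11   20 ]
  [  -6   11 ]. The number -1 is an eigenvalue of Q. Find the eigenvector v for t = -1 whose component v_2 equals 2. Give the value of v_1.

Q + 1I = [[-10, 20], [-6, 12]].
Solving (Q + 1I)v = 0 gives the eigenspace spanned by (4, 2).
With v_2 = 2, v = (4, 2), so v_1 = 4.

4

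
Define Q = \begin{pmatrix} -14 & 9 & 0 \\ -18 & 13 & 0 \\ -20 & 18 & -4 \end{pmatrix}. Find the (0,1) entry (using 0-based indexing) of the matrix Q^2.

-9

Characteristic polynomial: s^3 + 5s^2 - 16s - 80 = (s - 4)(s + 4)(s + 5), so the eigenvalues are -5, -4, 4.
s=4: eigenvector (1, 2, 2).
s=-5: eigenvector (1, 1, 2).
s=-4: eigenvector (0, 0, 1).
P = [[1, 1, 0], [2, 1, 0], [2, 2, 1]], D = diag(4, -5, -4), P⁻¹ = [[-1, 1, 0], [2, -1, 0], [-2, 0, 1]].
Q² = P·diag(16, 25, 16)·P⁻¹ = [[34, -9, 0], [18, 7, 0], [36, -18, 16]].
The requested entry is -9.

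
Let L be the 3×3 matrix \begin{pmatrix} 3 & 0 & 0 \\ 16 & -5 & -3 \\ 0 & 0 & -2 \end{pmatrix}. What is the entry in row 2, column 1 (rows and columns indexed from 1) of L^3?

304

Characteristic polynomial: μ^3 + 4μ^2 - 11μ - 30 = (μ - 3)(μ + 2)(μ + 5), so the eigenvalues are -5, -2, 3.
μ=-5: eigenvector (0, 1, 0).
μ=3: eigenvector (1, 2, 0).
μ=-2: eigenvector (0, -1, 1).
P = [[0, 1, 0], [1, 2, -1], [0, 0, 1]], D = diag(-5, 3, -2), P⁻¹ = [[-2, 1, 1], [1, 0, 0], [0, 0, 1]].
L³ = P·diag(-125, 27, -8)·P⁻¹ = [[27, 0, 0], [304, -125, -117], [0, 0, -8]].
The requested entry is 304.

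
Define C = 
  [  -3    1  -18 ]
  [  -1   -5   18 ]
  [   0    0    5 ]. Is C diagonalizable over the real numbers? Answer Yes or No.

No

Characteristic polynomial: p(t) = t^3 + 3t^2 - 24t - 80 = (t - 5)(t + 4)^2.
t = -4 has algebraic multiplicity 2; rank(C + 4I) = 2, so geometric multiplicity = 1.
Geometric multiplicity < algebraic multiplicity, so C is not diagonalizable.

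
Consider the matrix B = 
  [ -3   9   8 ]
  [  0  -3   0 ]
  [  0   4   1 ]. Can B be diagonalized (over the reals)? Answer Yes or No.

No

Characteristic polynomial: p(r) = r^3 + 5r^2 + 3r - 9 = (r - 1)(r + 3)^2.
r = -3 has algebraic multiplicity 2; rank(B + 3I) = 2, so geometric multiplicity = 1.
Geometric multiplicity < algebraic multiplicity, so B is not diagonalizable.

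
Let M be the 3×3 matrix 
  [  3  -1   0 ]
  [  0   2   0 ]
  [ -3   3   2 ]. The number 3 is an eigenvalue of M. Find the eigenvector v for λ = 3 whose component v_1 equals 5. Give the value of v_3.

-15

M − 3I = [[0, -1, 0], [0, -1, 0], [-3, 3, -1]].
Solving (M − 3I)v = 0 gives the eigenspace spanned by (5, 0, -15).
With v_1 = 5, v = (5, 0, -15), so v_3 = -15.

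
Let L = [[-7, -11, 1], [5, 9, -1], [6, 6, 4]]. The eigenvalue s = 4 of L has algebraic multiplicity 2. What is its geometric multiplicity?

L − 4I = [[-11, -11, 1], [5, 5, -1], [6, 6, 0]].
This matrix has rank 2, so its null space has dimension 3 − 2 = 1.

1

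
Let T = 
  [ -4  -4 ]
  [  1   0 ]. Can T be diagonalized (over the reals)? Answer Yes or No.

No

Characteristic polynomial: p(s) = s^2 + 4s + 4 = (s + 2)^2.
s = -2 has algebraic multiplicity 2; rank(T + 2I) = 1, so geometric multiplicity = 1.
Geometric multiplicity < algebraic multiplicity, so T is not diagonalizable.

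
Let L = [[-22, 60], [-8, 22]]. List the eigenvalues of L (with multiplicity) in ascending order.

Characteristic polynomial: p(s) = s^2 - 4 = (s - 2)(s + 2).
Roots (with multiplicity): -2, 2.

-2, 2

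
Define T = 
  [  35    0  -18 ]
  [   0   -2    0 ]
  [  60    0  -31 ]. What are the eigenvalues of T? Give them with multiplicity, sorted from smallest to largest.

Characteristic polynomial: p(r) = r^3 - 2r^2 - 13r - 10 = (r - 5)(r + 1)(r + 2).
Roots (with multiplicity): -2, -1, 5.

-2, -1, 5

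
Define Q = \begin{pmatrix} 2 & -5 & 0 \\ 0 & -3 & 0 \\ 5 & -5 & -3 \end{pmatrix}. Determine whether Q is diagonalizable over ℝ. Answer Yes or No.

Characteristic polynomial: p(μ) = μ^3 + 4μ^2 - 3μ - 18 = (μ - 2)(μ + 3)^2.
μ = -3 has algebraic multiplicity 2; rank(Q + 3I) = 1, so geometric multiplicity = 2.
Every eigenvalue has geometric = algebraic multiplicity, so Q is diagonalizable.

Yes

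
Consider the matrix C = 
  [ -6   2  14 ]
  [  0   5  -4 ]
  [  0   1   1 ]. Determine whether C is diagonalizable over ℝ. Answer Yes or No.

No

Characteristic polynomial: p(s) = s^3 - 27s + 54 = (s - 3)^2(s + 6).
s = 3 has algebraic multiplicity 2; rank(C − 3I) = 2, so geometric multiplicity = 1.
Geometric multiplicity < algebraic multiplicity, so C is not diagonalizable.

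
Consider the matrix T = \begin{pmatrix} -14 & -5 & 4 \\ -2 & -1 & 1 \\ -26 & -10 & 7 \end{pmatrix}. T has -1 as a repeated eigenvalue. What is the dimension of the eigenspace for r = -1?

T + 1I = [[-13, -5, 4], [-2, 0, 1], [-26, -10, 8]].
This matrix has rank 2, so its null space has dimension 3 − 2 = 1.

1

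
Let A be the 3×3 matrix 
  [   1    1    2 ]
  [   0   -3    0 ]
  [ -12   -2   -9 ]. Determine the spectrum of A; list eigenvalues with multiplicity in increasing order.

Characteristic polynomial: p(μ) = μ^3 + 11μ^2 + 39μ + 45 = (μ + 3)^2(μ + 5).
Roots (with multiplicity): -5, -3, -3.

-5, -3, -3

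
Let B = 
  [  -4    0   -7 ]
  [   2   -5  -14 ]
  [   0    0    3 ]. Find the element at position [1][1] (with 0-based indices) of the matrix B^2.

Characteristic polynomial: s^3 + 6s^2 - 7s - 60 = (s - 3)(s + 4)(s + 5), so the eigenvalues are -5, -4, 3.
s=-4: eigenvector (1, 2, 0).
s=-5: eigenvector (0, 1, 0).
s=3: eigenvector (-1, -2, 1).
P = [[1, 0, -1], [2, 1, -2], [0, 0, 1]], D = diag(-4, -5, 3), P⁻¹ = [[1, 0, 1], [-2, 1, 0], [0, 0, 1]].
B² = P·diag(16, 25, 9)·P⁻¹ = [[16, 0, 7], [-18, 25, 14], [0, 0, 9]].
The requested entry is 25.

25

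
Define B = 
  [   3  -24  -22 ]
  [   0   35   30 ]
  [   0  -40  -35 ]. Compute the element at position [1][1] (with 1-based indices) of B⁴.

81

Characteristic polynomial: μ^3 - 3μ^2 - 25μ + 75 = (μ - 5)(μ - 3)(μ + 5), so the eigenvalues are -5, 3, 5.
μ=3: eigenvector (1, 0, 0).
μ=-5: eigenvector (-2, 3, -4).
μ=5: eigenvector (-1, 1, -1).
P = [[1, -2, -1], [0, 3, 1], [0, -4, -1]], D = diag(3, -5, 5), P⁻¹ = [[1, 2, 1], [0, -1, -1], [0, 4, 3]].
B⁴ = P·diag(81, 625, 625)·P⁻¹ = [[81, -1088, -544], [0, 625, 0], [0, 0, 625]].
The requested entry is 81.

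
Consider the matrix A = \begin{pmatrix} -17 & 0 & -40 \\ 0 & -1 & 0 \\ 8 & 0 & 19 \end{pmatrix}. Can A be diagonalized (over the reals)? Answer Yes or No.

Characteristic polynomial: p(λ) = λ^3 - λ^2 - 5λ - 3 = (λ - 3)(λ + 1)^2.
λ = -1 has algebraic multiplicity 2; rank(A + 1I) = 1, so geometric multiplicity = 2.
Every eigenvalue has geometric = algebraic multiplicity, so A is diagonalizable.

Yes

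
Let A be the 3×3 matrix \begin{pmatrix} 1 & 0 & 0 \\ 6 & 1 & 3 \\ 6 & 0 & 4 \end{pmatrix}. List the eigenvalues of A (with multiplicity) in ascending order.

Characteristic polynomial: p(s) = s^3 - 6s^2 + 9s - 4 = (s - 4)(s - 1)^2.
Roots (with multiplicity): 1, 1, 4.

1, 1, 4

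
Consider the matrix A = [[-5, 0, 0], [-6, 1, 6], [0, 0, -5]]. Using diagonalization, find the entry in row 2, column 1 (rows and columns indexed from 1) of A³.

Characteristic polynomial: μ^3 + 9μ^2 + 15μ - 25 = (μ - 1)(μ + 5)^2, so the eigenvalues are -5, -5, 1.
μ=-5: eigenvector (0, -1, 1).
μ=1: eigenvector (0, 1, 0).
μ=-5: eigenvector (1, 1, 0).
P = [[0, 0, 1], [-1, 1, 1], [1, 0, 0]], D = diag(-5, 1, -5), P⁻¹ = [[0, 0, 1], [-1, 1, 1], [1, 0, 0]].
A³ = P·diag(-125, 1, -125)·P⁻¹ = [[-125, 0, 0], [-126, 1, 126], [0, 0, -125]].
The requested entry is -126.

-126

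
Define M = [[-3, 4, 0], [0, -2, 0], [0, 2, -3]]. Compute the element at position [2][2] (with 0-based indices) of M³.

-27

Characteristic polynomial: λ^3 + 8λ^2 + 21λ + 18 = (λ + 2)(λ + 3)^2, so the eigenvalues are -3, -3, -2.
λ=-3: eigenvector (1, 0, 0).
λ=-3: eigenvector (2, 0, 1).
λ=-2: eigenvector (4, 1, 2).
P = [[1, 2, 4], [0, 0, 1], [0, 1, 2]], D = diag(-3, -3, -2), P⁻¹ = [[1, 0, -2], [0, -2, 1], [0, 1, 0]].
M³ = P·diag(-27, -27, -8)·P⁻¹ = [[-27, 76, 0], [0, -8, 0], [0, 38, -27]].
The requested entry is -27.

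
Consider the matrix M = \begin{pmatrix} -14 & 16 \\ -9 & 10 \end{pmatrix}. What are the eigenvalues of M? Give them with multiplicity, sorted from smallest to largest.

Characteristic polynomial: p(λ) = λ^2 + 4λ + 4 = (λ + 2)^2.
Roots (with multiplicity): -2, -2.

-2, -2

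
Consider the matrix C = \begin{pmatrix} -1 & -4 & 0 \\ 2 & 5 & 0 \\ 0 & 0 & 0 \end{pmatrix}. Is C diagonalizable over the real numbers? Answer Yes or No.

Characteristic polynomial: p(r) = r^3 - 4r^2 + 3r = r(r - 3)(r - 1).
All 3 eigenvalues are distinct, so C is diagonalizable.

Yes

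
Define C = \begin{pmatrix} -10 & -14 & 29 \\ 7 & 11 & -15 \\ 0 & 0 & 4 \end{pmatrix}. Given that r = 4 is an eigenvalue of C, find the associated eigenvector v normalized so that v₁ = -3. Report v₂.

C − 4I = [[-14, -14, 29], [7, 7, -15], [0, 0, 0]].
Solving (C − 4I)v = 0 gives the eigenspace spanned by (-3, 3, 0).
With v₁ = -3, v = (-3, 3, 0), so v₂ = 3.

3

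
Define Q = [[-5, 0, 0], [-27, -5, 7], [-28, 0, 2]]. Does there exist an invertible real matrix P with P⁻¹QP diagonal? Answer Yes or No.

Characteristic polynomial: p(μ) = μ^3 + 8μ^2 + 5μ - 50 = (μ - 2)(μ + 5)^2.
μ = -5 has algebraic multiplicity 2; rank(Q + 5I) = 2, so geometric multiplicity = 1.
Geometric multiplicity < algebraic multiplicity, so Q is not diagonalizable.

No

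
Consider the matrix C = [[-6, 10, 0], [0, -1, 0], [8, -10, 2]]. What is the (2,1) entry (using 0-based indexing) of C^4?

2590

Characteristic polynomial: λ^3 + 5λ^2 - 8λ - 12 = (λ - 2)(λ + 1)(λ + 6), so the eigenvalues are -6, -1, 2.
λ=-6: eigenvector (1, 0, -1).
λ=-1: eigenvector (2, 1, -2).
λ=2: eigenvector (0, 0, 1).
P = [[1, 2, 0], [0, 1, 0], [-1, -2, 1]], D = diag(-6, -1, 2), P⁻¹ = [[1, -2, 0], [0, 1, 0], [1, 0, 1]].
C⁴ = P·diag(1296, 1, 16)·P⁻¹ = [[1296, -2590, 0], [0, 1, 0], [-1280, 2590, 16]].
The requested entry is 2590.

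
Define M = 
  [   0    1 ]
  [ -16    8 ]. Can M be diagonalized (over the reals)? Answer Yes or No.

No

Characteristic polynomial: p(r) = r^2 - 8r + 16 = (r - 4)^2.
r = 4 has algebraic multiplicity 2; rank(M − 4I) = 1, so geometric multiplicity = 1.
Geometric multiplicity < algebraic multiplicity, so M is not diagonalizable.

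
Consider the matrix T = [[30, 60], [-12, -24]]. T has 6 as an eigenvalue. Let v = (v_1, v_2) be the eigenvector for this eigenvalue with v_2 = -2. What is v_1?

5

T − 6I = [[24, 60], [-12, -30]].
Solving (T − 6I)v = 0 gives the eigenspace spanned by (5, -2).
With v_2 = -2, v = (5, -2), so v_1 = 5.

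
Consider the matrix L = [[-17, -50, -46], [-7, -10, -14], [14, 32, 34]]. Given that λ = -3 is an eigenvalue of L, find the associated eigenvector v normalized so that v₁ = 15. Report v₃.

-10

L + 3I = [[-14, -50, -46], [-7, -7, -14], [14, 32, 37]].
Solving (L + 3I)v = 0 gives the eigenspace spanned by (15, 5, -10).
With v₁ = 15, v = (15, 5, -10), so v₃ = -10.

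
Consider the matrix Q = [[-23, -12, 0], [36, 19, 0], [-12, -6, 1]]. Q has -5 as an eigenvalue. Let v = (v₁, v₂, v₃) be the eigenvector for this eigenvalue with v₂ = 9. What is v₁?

-6

Q + 5I = [[-18, -12, 0], [36, 24, 0], [-12, -6, 6]].
Solving (Q + 5I)v = 0 gives the eigenspace spanned by (-6, 9, -3).
With v₂ = 9, v = (-6, 9, -3), so v₁ = -6.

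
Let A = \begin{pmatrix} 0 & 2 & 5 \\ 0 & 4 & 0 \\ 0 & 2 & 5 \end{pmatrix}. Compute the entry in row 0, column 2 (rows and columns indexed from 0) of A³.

125

Characteristic polynomial: λ^3 - 9λ^2 + 20λ = λ(λ - 5)(λ - 4), so the eigenvalues are 0, 4, 5.
λ=0: eigenvector (1, 0, 0).
λ=4: eigenvector (-2, 1, -2).
λ=5: eigenvector (1, 0, 1).
P = [[1, -2, 1], [0, 1, 0], [0, -2, 1]], D = diag(0, 4, 5), P⁻¹ = [[1, 0, -1], [0, 1, 0], [0, 2, 1]].
A³ = P·diag(0, 64, 125)·P⁻¹ = [[0, 122, 125], [0, 64, 0], [0, 122, 125]].
The requested entry is 125.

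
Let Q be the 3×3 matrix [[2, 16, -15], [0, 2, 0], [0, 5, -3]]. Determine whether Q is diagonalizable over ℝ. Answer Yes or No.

No

Characteristic polynomial: p(s) = s^3 - s^2 - 8s + 12 = (s - 2)^2(s + 3).
s = 2 has algebraic multiplicity 2; rank(Q − 2I) = 2, so geometric multiplicity = 1.
Geometric multiplicity < algebraic multiplicity, so Q is not diagonalizable.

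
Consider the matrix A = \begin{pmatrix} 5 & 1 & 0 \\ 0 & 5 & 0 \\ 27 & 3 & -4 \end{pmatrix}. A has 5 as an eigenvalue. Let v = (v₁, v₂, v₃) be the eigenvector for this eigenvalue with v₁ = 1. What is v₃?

A − 5I = [[0, 1, 0], [0, 0, 0], [27, 3, -9]].
Solving (A − 5I)v = 0 gives the eigenspace spanned by (1, 0, 3).
With v₁ = 1, v = (1, 0, 3), so v₃ = 3.

3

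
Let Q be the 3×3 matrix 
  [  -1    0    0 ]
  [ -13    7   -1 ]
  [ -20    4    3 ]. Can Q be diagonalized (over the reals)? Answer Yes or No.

Characteristic polynomial: p(r) = r^3 - 9r^2 + 15r + 25 = (r - 5)^2(r + 1).
r = 5 has algebraic multiplicity 2; rank(Q − 5I) = 2, so geometric multiplicity = 1.
Geometric multiplicity < algebraic multiplicity, so Q is not diagonalizable.

No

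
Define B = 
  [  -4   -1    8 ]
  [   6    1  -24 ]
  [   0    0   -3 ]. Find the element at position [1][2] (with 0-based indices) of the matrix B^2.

Characteristic polynomial: s^3 + 6s^2 + 11s + 6 = (s + 1)(s + 2)(s + 3), so the eigenvalues are -3, -2, -1.
s=-2: eigenvector (1, -2, 0).
s=-3: eigenvector (-4, 12, 1).
s=-1: eigenvector (-1, 3, 0).
P = [[1, -4, -1], [-2, 12, 3], [0, 1, 0]], D = diag(-2, -3, -1), P⁻¹ = [[3, 1, 0], [0, 0, 1], [2, 1, -4]].
B² = P·diag(4, 9, 1)·P⁻¹ = [[10, 3, -32], [-18, -5, 96], [0, 0, 9]].
The requested entry is 96.

96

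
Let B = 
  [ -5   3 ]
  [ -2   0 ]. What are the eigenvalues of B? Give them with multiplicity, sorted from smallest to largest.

Characteristic polynomial: p(μ) = μ^2 + 5μ + 6 = (μ + 2)(μ + 3).
Roots (with multiplicity): -3, -2.

-3, -2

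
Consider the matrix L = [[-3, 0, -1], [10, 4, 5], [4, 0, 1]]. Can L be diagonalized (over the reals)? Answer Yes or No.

Characteristic polynomial: p(t) = t^3 - 2t^2 - 7t - 4 = (t - 4)(t + 1)^2.
t = -1 has algebraic multiplicity 2; rank(L + 1I) = 2, so geometric multiplicity = 1.
Geometric multiplicity < algebraic multiplicity, so L is not diagonalizable.

No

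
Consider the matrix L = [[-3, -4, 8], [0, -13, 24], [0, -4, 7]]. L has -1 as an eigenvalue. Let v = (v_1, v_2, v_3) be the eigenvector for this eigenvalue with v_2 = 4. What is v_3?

2

L + 1I = [[-2, -4, 8], [0, -12, 24], [0, -4, 8]].
Solving (L + 1I)v = 0 gives the eigenspace spanned by (0, 4, 2).
With v_2 = 4, v = (0, 4, 2), so v_3 = 2.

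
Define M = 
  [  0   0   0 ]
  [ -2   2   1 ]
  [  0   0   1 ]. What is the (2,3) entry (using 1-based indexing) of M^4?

Characteristic polynomial: r^3 - 3r^2 + 2r = r(r - 2)(r - 1), so the eigenvalues are 0, 1, 2.
r=0: eigenvector (1, 1, 0).
r=2: eigenvector (0, 1, 0).
r=1: eigenvector (0, -1, 1).
P = [[1, 0, 0], [1, 1, -1], [0, 0, 1]], D = diag(0, 2, 1), P⁻¹ = [[1, 0, 0], [-1, 1, 1], [0, 0, 1]].
M⁴ = P·diag(0, 16, 1)·P⁻¹ = [[0, 0, 0], [-16, 16, 15], [0, 0, 1]].
The requested entry is 15.

15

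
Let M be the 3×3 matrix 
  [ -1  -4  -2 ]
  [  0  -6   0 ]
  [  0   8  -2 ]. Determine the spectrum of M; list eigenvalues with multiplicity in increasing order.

Characteristic polynomial: p(λ) = λ^3 + 9λ^2 + 20λ + 12 = (λ + 1)(λ + 2)(λ + 6).
Roots (with multiplicity): -6, -2, -1.

-6, -2, -1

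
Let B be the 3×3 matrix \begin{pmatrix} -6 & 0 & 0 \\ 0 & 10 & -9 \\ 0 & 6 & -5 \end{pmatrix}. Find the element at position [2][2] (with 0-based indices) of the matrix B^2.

Characteristic polynomial: s^3 + s^2 - 26s + 24 = (s - 4)(s - 1)(s + 6), so the eigenvalues are -6, 1, 4.
s=-6: eigenvector (1, 0, 0).
s=1: eigenvector (0, 1, 1).
s=4: eigenvector (0, 3, 2).
P = [[1, 0, 0], [0, 1, 3], [0, 1, 2]], D = diag(-6, 1, 4), P⁻¹ = [[1, 0, 0], [0, -2, 3], [0, 1, -1]].
B² = P·diag(36, 1, 16)·P⁻¹ = [[36, 0, 0], [0, 46, -45], [0, 30, -29]].
The requested entry is -29.

-29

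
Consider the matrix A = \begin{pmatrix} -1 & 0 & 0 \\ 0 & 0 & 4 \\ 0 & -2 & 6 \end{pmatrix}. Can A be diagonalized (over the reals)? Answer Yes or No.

Yes

Characteristic polynomial: p(μ) = μ^3 - 5μ^2 + 2μ + 8 = (μ - 4)(μ - 2)(μ + 1).
All 3 eigenvalues are distinct, so A is diagonalizable.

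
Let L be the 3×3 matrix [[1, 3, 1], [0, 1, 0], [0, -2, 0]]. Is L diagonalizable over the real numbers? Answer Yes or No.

No

Characteristic polynomial: p(μ) = μ^3 - 2μ^2 + μ = μ(μ - 1)^2.
μ = 1 has algebraic multiplicity 2; rank(L − 1I) = 2, so geometric multiplicity = 1.
Geometric multiplicity < algebraic multiplicity, so L is not diagonalizable.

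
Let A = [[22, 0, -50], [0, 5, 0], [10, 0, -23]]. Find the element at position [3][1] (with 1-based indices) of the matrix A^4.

-130

Characteristic polynomial: r^3 - 4r^2 - 11r + 30 = (r - 5)(r - 2)(r + 3), so the eigenvalues are -3, 2, 5.
r=2: eigenvector (5, 0, 2).
r=5: eigenvector (0, 1, 0).
r=-3: eigenvector (2, 0, 1).
P = [[5, 0, 2], [0, 1, 0], [2, 0, 1]], D = diag(2, 5, -3), P⁻¹ = [[1, 0, -2], [0, 1, 0], [-2, 0, 5]].
A⁴ = P·diag(16, 625, 81)·P⁻¹ = [[-244, 0, 650], [0, 625, 0], [-130, 0, 341]].
The requested entry is -130.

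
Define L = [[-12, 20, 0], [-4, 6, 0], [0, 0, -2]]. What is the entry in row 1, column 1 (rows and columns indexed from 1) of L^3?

-288

Characteristic polynomial: λ^3 + 8λ^2 + 20λ + 16 = (λ + 2)^2(λ + 4), so the eigenvalues are -4, -2, -2.
λ=-2: eigenvector (2, 1, 0).
λ=-4: eigenvector (5, 2, 0).
λ=-2: eigenvector (0, 0, 1).
P = [[2, 5, 0], [1, 2, 0], [0, 0, 1]], D = diag(-2, -4, -2), P⁻¹ = [[-2, 5, 0], [1, -2, 0], [0, 0, 1]].
L³ = P·diag(-8, -64, -8)·P⁻¹ = [[-288, 560, 0], [-112, 216, 0], [0, 0, -8]].
The requested entry is -288.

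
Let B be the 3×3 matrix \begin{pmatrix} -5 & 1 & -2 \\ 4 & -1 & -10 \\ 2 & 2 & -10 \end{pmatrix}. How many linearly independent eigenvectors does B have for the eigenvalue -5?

1

B + 5I = [[0, 1, -2], [4, 4, -10], [2, 2, -5]].
This matrix has rank 2, so its null space has dimension 3 − 2 = 1.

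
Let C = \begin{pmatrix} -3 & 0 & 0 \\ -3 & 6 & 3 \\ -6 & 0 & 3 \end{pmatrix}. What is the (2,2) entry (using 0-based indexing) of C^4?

81

Characteristic polynomial: λ^3 - 6λ^2 - 9λ + 54 = (λ - 6)(λ - 3)(λ + 3), so the eigenvalues are -3, 3, 6.
λ=-3: eigenvector (1, 0, 1).
λ=6: eigenvector (0, 1, 0).
λ=3: eigenvector (0, -1, 1).
P = [[1, 0, 0], [0, 1, -1], [1, 0, 1]], D = diag(-3, 6, 3), P⁻¹ = [[1, 0, 0], [-1, 1, 1], [-1, 0, 1]].
C⁴ = P·diag(81, 1296, 81)·P⁻¹ = [[81, 0, 0], [-1215, 1296, 1215], [0, 0, 81]].
The requested entry is 81.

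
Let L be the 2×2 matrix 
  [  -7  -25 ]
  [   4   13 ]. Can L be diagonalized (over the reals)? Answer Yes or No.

No

Characteristic polynomial: p(μ) = μ^2 - 6μ + 9 = (μ - 3)^2.
μ = 3 has algebraic multiplicity 2; rank(L − 3I) = 1, so geometric multiplicity = 1.
Geometric multiplicity < algebraic multiplicity, so L is not diagonalizable.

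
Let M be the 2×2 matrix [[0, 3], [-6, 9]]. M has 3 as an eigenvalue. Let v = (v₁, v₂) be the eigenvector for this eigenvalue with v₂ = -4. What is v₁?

-4

M − 3I = [[-3, 3], [-6, 6]].
Solving (M − 3I)v = 0 gives the eigenspace spanned by (-4, -4).
With v₂ = -4, v = (-4, -4), so v₁ = -4.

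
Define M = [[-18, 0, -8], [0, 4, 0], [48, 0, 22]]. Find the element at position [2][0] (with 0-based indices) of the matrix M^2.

192

Characteristic polynomial: s^3 - 8s^2 + 4s + 48 = (s - 6)(s - 4)(s + 2), so the eigenvalues are -2, 4, 6.
s=-2: eigenvector (1, 0, -2).
s=4: eigenvector (0, 1, 0).
s=6: eigenvector (-1, 0, 3).
P = [[1, 0, -1], [0, 1, 0], [-2, 0, 3]], D = diag(-2, 4, 6), P⁻¹ = [[3, 0, 1], [0, 1, 0], [2, 0, 1]].
M² = P·diag(4, 16, 36)·P⁻¹ = [[-60, 0, -32], [0, 16, 0], [192, 0, 100]].
The requested entry is 192.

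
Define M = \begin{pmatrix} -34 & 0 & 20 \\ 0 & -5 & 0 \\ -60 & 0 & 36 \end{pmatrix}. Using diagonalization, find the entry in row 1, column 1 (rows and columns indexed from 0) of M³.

-125

Characteristic polynomial: r^3 + 3r^2 - 34r - 120 = (r - 6)(r + 4)(r + 5), so the eigenvalues are -5, -4, 6.
r=-4: eigenvector (2, 0, 3).
r=-5: eigenvector (0, 1, 0).
r=6: eigenvector (1, 0, 2).
P = [[2, 0, 1], [0, 1, 0], [3, 0, 2]], D = diag(-4, -5, 6), P⁻¹ = [[2, 0, -1], [0, 1, 0], [-3, 0, 2]].
M³ = P·diag(-64, -125, 216)·P⁻¹ = [[-904, 0, 560], [0, -125, 0], [-1680, 0, 1056]].
The requested entry is -125.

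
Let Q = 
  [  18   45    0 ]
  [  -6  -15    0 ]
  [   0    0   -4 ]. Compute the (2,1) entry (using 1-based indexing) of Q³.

Characteristic polynomial: t^3 + t^2 - 12t = t(t - 3)(t + 4), so the eigenvalues are -4, 0, 3.
t=3: eigenvector (3, -1, 0).
t=0: eigenvector (-5, 2, 0).
t=-4: eigenvector (0, 0, 1).
P = [[3, -5, 0], [-1, 2, 0], [0, 0, 1]], D = diag(3, 0, -4), P⁻¹ = [[2, 5, 0], [1, 3, 0], [0, 0, 1]].
Q³ = P·diag(27, 0, -64)·P⁻¹ = [[162, 405, 0], [-54, -135, 0], [0, 0, -64]].
The requested entry is -54.

-54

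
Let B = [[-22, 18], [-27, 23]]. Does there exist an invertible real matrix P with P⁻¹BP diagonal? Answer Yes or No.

Yes

Characteristic polynomial: p(λ) = λ^2 - λ - 20 = (λ - 5)(λ + 4).
All 2 eigenvalues are distinct, so B is diagonalizable.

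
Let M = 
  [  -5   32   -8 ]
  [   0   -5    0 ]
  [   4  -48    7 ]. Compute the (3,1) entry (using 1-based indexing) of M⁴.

80

Characteristic polynomial: λ^3 + 3λ^2 - 13λ - 15 = (λ - 3)(λ + 1)(λ + 5), so the eigenvalues are -5, -1, 3.
λ=-5: eigenvector (0, 1, 4).
λ=-1: eigenvector (2, 0, -1).
λ=3: eigenvector (-1, 0, 1).
P = [[0, 2, -1], [1, 0, 0], [4, -1, 1]], D = diag(-5, -1, 3), P⁻¹ = [[0, 1, 0], [1, -4, 1], [1, -8, 2]].
M⁴ = P·diag(625, 1, 81)·P⁻¹ = [[-79, 640, -160], [0, 625, 0], [80, 1856, 161]].
The requested entry is 80.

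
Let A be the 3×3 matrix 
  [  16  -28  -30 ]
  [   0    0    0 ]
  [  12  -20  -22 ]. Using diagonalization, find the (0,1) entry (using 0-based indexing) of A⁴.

2912

Characteristic polynomial: t^3 + 6t^2 + 8t = t(t + 2)(t + 4), so the eigenvalues are -4, -2, 0.
t=-2: eigenvector (-5, 0, -3).
t=0: eigenvector (-2, 1, -2).
t=-4: eigenvector (3, 0, 2).
P = [[-5, -2, 3], [0, 1, 0], [-3, -2, 2]], D = diag(-2, 0, -4), P⁻¹ = [[-2, 2, 3], [0, 1, 0], [-3, 4, 5]].
A⁴ = P·diag(16, 0, 256)·P⁻¹ = [[-2144, 2912, 3600], [0, 0, 0], [-1440, 1952, 2416]].
The requested entry is 2912.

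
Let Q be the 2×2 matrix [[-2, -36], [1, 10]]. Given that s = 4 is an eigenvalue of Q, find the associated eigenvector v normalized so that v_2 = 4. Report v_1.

-24

Q − 4I = [[-6, -36], [1, 6]].
Solving (Q − 4I)v = 0 gives the eigenspace spanned by (-24, 4).
With v_2 = 4, v = (-24, 4), so v_1 = -24.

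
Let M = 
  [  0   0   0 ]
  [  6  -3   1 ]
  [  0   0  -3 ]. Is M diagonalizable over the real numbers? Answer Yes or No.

Characteristic polynomial: p(t) = t^3 + 6t^2 + 9t = t(t + 3)^2.
t = -3 has algebraic multiplicity 2; rank(M + 3I) = 2, so geometric multiplicity = 1.
Geometric multiplicity < algebraic multiplicity, so M is not diagonalizable.

No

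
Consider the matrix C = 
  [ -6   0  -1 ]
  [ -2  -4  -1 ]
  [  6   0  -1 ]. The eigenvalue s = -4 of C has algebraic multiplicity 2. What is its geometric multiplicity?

C + 4I = [[-2, 0, -1], [-2, 0, -1], [6, 0, 3]].
This matrix has rank 1, so its null space has dimension 3 − 1 = 2.

2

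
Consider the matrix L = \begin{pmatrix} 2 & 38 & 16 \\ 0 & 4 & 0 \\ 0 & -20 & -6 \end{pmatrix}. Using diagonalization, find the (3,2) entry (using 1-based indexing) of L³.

-560

Characteristic polynomial: r^3 - 28r + 48 = (r - 4)(r - 2)(r + 6), so the eigenvalues are -6, 2, 4.
r=-6: eigenvector (-2, 0, 1).
r=4: eigenvector (3, 1, -2).
r=2: eigenvector (1, 0, 0).
P = [[-2, 3, 1], [0, 1, 0], [1, -2, 0]], D = diag(-6, 4, 2), P⁻¹ = [[0, 2, 1], [0, 1, 0], [1, 1, 2]].
L³ = P·diag(-216, 64, 8)·P⁻¹ = [[8, 1064, 448], [0, 64, 0], [0, -560, -216]].
The requested entry is -560.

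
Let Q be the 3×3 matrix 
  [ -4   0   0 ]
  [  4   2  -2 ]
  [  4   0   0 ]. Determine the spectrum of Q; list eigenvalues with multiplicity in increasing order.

Characteristic polynomial: p(s) = s^3 + 2s^2 - 8s = s(s - 2)(s + 4).
Roots (with multiplicity): -4, 0, 2.

-4, 0, 2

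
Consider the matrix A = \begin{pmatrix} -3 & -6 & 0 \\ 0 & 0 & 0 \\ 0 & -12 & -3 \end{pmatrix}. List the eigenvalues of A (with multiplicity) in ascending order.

Characteristic polynomial: p(t) = t^3 + 6t^2 + 9t = t(t + 3)^2.
Roots (with multiplicity): -3, -3, 0.

-3, -3, 0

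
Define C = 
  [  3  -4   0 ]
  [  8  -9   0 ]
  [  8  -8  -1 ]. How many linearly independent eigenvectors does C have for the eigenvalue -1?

2

C + 1I = [[4, -4, 0], [8, -8, 0], [8, -8, 0]].
This matrix has rank 1, so its null space has dimension 3 − 1 = 2.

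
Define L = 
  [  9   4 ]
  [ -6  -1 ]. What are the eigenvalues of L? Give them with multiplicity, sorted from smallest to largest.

Characteristic polynomial: p(λ) = λ^2 - 8λ + 15 = (λ - 5)(λ - 3).
Roots (with multiplicity): 3, 5.

3, 5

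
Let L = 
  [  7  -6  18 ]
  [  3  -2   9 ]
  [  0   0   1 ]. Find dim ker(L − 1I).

2

L − 1I = [[6, -6, 18], [3, -3, 9], [0, 0, 0]].
This matrix has rank 1, so its null space has dimension 3 − 1 = 2.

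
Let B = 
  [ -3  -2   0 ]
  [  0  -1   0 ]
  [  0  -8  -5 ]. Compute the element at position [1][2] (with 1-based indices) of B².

Characteristic polynomial: μ^3 + 9μ^2 + 23μ + 15 = (μ + 1)(μ + 3)(μ + 5), so the eigenvalues are -5, -3, -1.
μ=-5: eigenvector (0, 0, 1).
μ=-1: eigenvector (-1, 1, -2).
μ=-3: eigenvector (1, 0, 0).
P = [[0, -1, 1], [0, 1, 0], [1, -2, 0]], D = diag(-5, -1, -3), P⁻¹ = [[0, 2, 1], [0, 1, 0], [1, 1, 0]].
B² = P·diag(25, 1, 9)·P⁻¹ = [[9, 8, 0], [0, 1, 0], [0, 48, 25]].
The requested entry is 8.

8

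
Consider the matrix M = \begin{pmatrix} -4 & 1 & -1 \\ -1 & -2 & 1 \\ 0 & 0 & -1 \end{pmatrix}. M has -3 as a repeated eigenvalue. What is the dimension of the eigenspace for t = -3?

1

M + 3I = [[-1, 1, -1], [-1, 1, 1], [0, 0, 2]].
This matrix has rank 2, so its null space has dimension 3 − 2 = 1.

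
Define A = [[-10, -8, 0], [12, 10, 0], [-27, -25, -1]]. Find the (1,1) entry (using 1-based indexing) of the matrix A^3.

-40

Characteristic polynomial: μ^3 + μ^2 - 4μ - 4 = (μ - 2)(μ + 1)(μ + 2), so the eigenvalues are -2, -1, 2.
μ=-1: eigenvector (0, 0, 1).
μ=2: eigenvector (-2, 3, -7).
μ=-2: eigenvector (1, -1, 2).
P = [[0, -2, 1], [0, 3, -1], [1, -7, 2]], D = diag(-1, 2, -2), P⁻¹ = [[1, 3, 1], [1, 1, 0], [3, 2, 0]].
A³ = P·diag(-1, 8, -8)·P⁻¹ = [[-40, -32, 0], [48, 40, 0], [-105, -91, -1]].
The requested entry is -40.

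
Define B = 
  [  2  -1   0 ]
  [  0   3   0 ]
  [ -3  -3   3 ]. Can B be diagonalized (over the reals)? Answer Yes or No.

Yes

Characteristic polynomial: p(t) = t^3 - 8t^2 + 21t - 18 = (t - 3)^2(t - 2).
t = 3 has algebraic multiplicity 2; rank(B − 3I) = 1, so geometric multiplicity = 2.
Every eigenvalue has geometric = algebraic multiplicity, so B is diagonalizable.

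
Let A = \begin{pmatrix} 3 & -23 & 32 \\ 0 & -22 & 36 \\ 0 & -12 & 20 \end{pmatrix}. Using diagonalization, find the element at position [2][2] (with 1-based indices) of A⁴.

976

Characteristic polynomial: s^3 - s^2 - 14s + 24 = (s - 3)(s - 2)(s + 4), so the eigenvalues are -4, 2, 3.
s=2: eigenvector (-5, -3, -2).
s=3: eigenvector (1, 0, 0).
s=-4: eigenvector (2, 2, 1).
P = [[-5, 1, 2], [-3, 0, 2], [-2, 0, 1]], D = diag(2, 3, -4), P⁻¹ = [[0, 1, -2], [1, 1, -4], [0, 2, -3]].
A⁴ = P·diag(16, 81, 256)·P⁻¹ = [[81, 1025, -1700], [0, 976, -1440], [0, 480, -704]].
The requested entry is 976.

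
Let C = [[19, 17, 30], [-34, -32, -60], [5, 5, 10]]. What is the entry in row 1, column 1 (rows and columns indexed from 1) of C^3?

391

Characteristic polynomial: s^3 + 3s^2 - 10s = s(s - 2)(s + 5), so the eigenvalues are -5, 0, 2.
s=-5: eigenvector (-3, 6, -1).
s=2: eigenvector (-1, 1, 0).
s=0: eigenvector (2, -4, 1).
P = [[-3, -1, 2], [6, 1, -4], [-1, 0, 1]], D = diag(-5, 2, 0), P⁻¹ = [[1, 1, 2], [-2, -1, 0], [1, 1, 3]].
C³ = P·diag(-125, 8, 0)·P⁻¹ = [[391, 383, 750], [-766, -758, -1500], [125, 125, 250]].
The requested entry is 391.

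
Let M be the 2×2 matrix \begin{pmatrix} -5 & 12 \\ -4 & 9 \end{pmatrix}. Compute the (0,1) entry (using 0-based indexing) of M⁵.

Characteristic polynomial: λ^2 - 4λ + 3 = (λ - 3)(λ - 1), so the eigenvalues are 1, 3.
λ=3: eigenvector (-3, -2).
λ=1: eigenvector (2, 1).
P = [[-3, 2], [-2, 1]], D = diag(3, 1), P⁻¹ = [[1, -2], [2, -3]].
M⁵ = P·diag(243, 1)·P⁻¹ = [[-725, 1452], [-484, 969]].
The requested entry is 1452.

1452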